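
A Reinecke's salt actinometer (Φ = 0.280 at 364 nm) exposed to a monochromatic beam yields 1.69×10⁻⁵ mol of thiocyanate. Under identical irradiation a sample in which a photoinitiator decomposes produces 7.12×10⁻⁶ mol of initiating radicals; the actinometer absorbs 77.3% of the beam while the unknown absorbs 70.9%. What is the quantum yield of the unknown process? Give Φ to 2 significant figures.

Photons absorbed by the actinometer: 1.69×10⁻⁵ / 0.280 = 6.036×10⁻⁵ mol.
Incident flux: 6.036×10⁻⁵ / 0.773 = 7.809×10⁻⁵ einstein.
Absorbed by unknown: 0.709 × 7.809×10⁻⁵ = 5.537×10⁻⁵ mol.
Φ(unknown) = 7.12×10⁻⁶ / 5.537×10⁻⁵ = 0.13.

Φ = 0.13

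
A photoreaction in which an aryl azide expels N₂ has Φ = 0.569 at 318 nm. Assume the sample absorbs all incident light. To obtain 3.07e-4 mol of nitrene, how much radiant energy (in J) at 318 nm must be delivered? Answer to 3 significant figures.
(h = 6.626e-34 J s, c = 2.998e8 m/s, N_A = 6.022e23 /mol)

Photons that must be absorbed: 3.07e-4 / 0.569 = 5.395e-4 mol.
Photon energy: hc/λ = 6.247e-19 J; per mole, 3.762e5 J mol⁻¹.
Energy required: 5.395e-4 × 3.762e5 = 203 J.

203 J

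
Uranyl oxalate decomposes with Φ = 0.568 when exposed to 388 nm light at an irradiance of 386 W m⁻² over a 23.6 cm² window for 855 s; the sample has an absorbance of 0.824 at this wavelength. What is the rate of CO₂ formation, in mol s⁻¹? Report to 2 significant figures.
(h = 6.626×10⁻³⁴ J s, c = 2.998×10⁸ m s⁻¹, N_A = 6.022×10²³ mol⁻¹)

1.4×10⁻⁶ mol s⁻¹

Photon energy at 388 nm: hc/λ = (6.626×10⁻³⁴)(2.998×10⁸)/(388×10⁻⁹) = 5.120×10⁻¹⁹ J.
Energy delivered: (386 W m⁻²)(23.6×10⁻⁴ m²)(855 s) = 778.9 J.
Photons incident: 778.9 / 5.120×10⁻¹⁹ = 1.521×10²¹, i.e. 1.521×10²¹/6.022×10²³ = 0.002526 mol.
Fraction absorbed: 1 − 10^(−0.824) = 0.8500.
Photons absorbed: 0.8500 × 0.002526 = 0.002147 mol.
Product formed: 0.568 × 0.002147 = 0.001219 mol.
Rate: 0.001219 / 855 s = 1.4×10⁻⁶ mol s⁻¹.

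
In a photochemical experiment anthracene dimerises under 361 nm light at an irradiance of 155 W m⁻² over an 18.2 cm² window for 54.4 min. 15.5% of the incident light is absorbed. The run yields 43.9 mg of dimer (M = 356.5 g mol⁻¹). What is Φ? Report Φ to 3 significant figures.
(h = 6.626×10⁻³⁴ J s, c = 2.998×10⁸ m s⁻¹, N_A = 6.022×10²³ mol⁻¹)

Φ = 0.286

Product: 43.9 mg / 356.5 g mol⁻¹ = 1.231×10⁻⁴ mol.
Photon energy at 361 nm: hc/λ = (6.626×10⁻³⁴)(2.998×10⁸)/(361×10⁻⁹) = 5.503×10⁻¹⁹ J.
Energy delivered: (155 W m⁻²)(18.2×10⁻⁴ m²)(3264 s) = 920.8 J.
Photons incident: 920.8 / 5.503×10⁻¹⁹ = 1.673×10²¹, i.e. 1.673×10²¹/6.022×10²³ = 0.002778 mol.
Photons absorbed: 0.155 × 0.002778 = 4.306×10⁻⁴ mol.
Φ = 1.231×10⁻⁴ mol / 4.306×10⁻⁴ mol photons = 0.286.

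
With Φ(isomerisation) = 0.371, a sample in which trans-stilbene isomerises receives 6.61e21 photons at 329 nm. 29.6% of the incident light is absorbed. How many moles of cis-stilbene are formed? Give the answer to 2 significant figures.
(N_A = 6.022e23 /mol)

Moles of photons: 6.61e21 / 6.022e23 = 0.01098 mol.
Photons absorbed: 0.296 × 0.01098 = 0.003250 mol.
Product: Φ × n_abs = 0.371 × 0.003250 = 0.001206 mol.

0.0012 mol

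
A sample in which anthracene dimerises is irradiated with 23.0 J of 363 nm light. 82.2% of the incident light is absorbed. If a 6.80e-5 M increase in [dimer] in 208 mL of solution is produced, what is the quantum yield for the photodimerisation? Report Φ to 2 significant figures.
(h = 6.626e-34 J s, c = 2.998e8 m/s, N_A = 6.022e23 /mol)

Φ = 0.25

Product: (6.80e-5 M)(0.208 L) = 1.414e-5 mol.
Photon energy at 363 nm: hc/λ = (6.626e-34)(2.998e8)/(363e-9) = 5.472e-19 J.
Photons incident: 23.0 / 5.472e-19 = 4.203e19, i.e. 4.203e19/6.022e23 = 6.979e-5 mol.
Photons absorbed: 0.822 × 6.979e-5 = 5.737e-5 mol.
Φ = 1.414e-5 mol / 5.737e-5 mol photons = 0.25.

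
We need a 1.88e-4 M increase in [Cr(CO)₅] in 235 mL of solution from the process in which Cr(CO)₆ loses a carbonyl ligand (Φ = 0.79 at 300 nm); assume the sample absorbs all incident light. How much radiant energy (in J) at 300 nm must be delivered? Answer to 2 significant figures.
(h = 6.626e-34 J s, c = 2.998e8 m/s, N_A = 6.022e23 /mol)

22 J

Product: (1.88e-4 M)(0.235 L) = 4.418e-5 mol.
Photons that must be absorbed: 4.418e-5 / 0.79 = 5.592e-5 mol.
Photon energy: hc/λ = 6.622e-19 J; per mole, 3.988e5 J mol⁻¹.
Energy required: 5.592e-5 × 3.988e5 = 22 J.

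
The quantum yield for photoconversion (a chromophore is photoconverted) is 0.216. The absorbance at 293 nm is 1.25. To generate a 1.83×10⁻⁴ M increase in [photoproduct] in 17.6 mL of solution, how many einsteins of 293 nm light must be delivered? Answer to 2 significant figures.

1.6×10⁻⁵ einstein

Product: (1.83×10⁻⁴ M)(0.0176 L) = 3.221×10⁻⁶ mol.
Photons that must be absorbed: 3.221×10⁻⁶ / 0.216 = 1.491×10⁻⁵ mol.
Fraction absorbed: 1 − 10^(−1.25) = 0.9438.
Incident photons needed: 1.491×10⁻⁵ / 0.9438 = 1.580×10⁻⁵ mol.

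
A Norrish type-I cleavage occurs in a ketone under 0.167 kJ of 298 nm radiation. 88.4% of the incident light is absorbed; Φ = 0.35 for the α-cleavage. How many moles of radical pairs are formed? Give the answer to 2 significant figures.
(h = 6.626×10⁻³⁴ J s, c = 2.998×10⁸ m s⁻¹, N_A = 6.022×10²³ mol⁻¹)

1.3×10⁻⁴ mol

Photon energy at 298 nm: hc/λ = (6.626×10⁻³⁴)(2.998×10⁸)/(298×10⁻⁹) = 6.666×10⁻¹⁹ J.
Incident energy: 0.167 kJ = 167 J.
Photons incident: 167 / 6.666×10⁻¹⁹ = 2.505×10²⁰, i.e. 2.505×10²⁰/6.022×10²³ = 4.160×10⁻⁴ mol.
Photons absorbed: 0.884 × 4.160×10⁻⁴ = 3.677×10⁻⁴ mol.
Product: Φ × n_abs = 0.35 × 3.677×10⁻⁴ = 1.287×10⁻⁴ mol.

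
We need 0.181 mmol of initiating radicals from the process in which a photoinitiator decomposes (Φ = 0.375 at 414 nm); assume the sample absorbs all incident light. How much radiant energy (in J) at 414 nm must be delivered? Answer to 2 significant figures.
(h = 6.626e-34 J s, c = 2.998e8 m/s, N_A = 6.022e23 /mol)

140 J

Product: 0.181 mmol = 1.81e-4 mol.
Photons that must be absorbed: 1.81e-4 / 0.375 = 4.827e-4 mol.
Photon energy: hc/λ = 4.798e-19 J; per mole, 2.889e5 J mol⁻¹.
Energy required: 4.827e-4 × 2.889e5 = 140 J.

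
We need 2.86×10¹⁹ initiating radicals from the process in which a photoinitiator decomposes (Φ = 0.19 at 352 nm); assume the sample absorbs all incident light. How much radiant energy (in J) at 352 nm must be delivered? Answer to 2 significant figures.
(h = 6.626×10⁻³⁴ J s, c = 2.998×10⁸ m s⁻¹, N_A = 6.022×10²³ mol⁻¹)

85 J

Product: 2.86×10¹⁹ / 6.022×10²³ = 4.749×10⁻⁵ mol.
Photons that must be absorbed: 4.749×10⁻⁵ / 0.19 = 2.499×10⁻⁴ mol.
Photon energy: hc/λ = 5.643×10⁻¹⁹ J; per mole, 3.398×10⁵ J mol⁻¹.
Energy required: 2.499×10⁻⁴ × 3.398×10⁵ = 85 J.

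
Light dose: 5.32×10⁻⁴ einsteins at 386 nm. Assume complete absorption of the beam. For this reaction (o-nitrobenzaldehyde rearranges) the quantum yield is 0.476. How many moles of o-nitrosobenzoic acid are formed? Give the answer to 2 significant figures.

2.5×10⁻⁴ mol

Product: Φ × n_abs = 0.476 × 5.32×10⁻⁴ = 2.532×10⁻⁴ mol.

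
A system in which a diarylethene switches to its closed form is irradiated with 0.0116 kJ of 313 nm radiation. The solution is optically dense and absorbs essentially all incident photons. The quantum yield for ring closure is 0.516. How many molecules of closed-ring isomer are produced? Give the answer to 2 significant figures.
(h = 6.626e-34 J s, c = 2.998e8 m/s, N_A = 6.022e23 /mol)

Photon energy at 313 nm: hc/λ = (6.626e-34)(2.998e8)/(313e-9) = 6.347e-19 J.
Incident energy: 0.0116 kJ = 11.6 J.
Photons incident: 11.6 / 6.347e-19 = 1.828e19, i.e. 1.828e19/6.022e23 = 3.036e-5 mol.
Product: Φ × n_abs = 0.516 × 3.036e-5 = 1.567e-5 mol.
As a count: 1.567e-5 × 6.022e23 = 9.4e18.

9.4e18 molecules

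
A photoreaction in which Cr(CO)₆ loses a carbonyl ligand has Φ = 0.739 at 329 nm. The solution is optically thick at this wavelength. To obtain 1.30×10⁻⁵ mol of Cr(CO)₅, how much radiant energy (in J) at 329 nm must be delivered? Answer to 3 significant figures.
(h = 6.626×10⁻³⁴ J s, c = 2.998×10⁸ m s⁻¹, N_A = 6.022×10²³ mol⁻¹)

Photons that must be absorbed: 1.30×10⁻⁵ / 0.739 = 1.759×10⁻⁵ mol.
Photon energy: hc/λ = 6.038×10⁻¹⁹ J; per mole, 3.636×10⁵ J mol⁻¹.
Energy required: 1.759×10⁻⁵ × 3.636×10⁵ = 6.40 J.

6.40 J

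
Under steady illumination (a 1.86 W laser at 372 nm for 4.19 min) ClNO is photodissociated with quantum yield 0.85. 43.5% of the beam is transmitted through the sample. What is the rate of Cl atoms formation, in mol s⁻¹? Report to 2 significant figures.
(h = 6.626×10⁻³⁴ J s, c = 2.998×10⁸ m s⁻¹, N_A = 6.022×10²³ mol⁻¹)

2.8×10⁻⁶ mol s⁻¹

Photon energy at 372 nm: hc/λ = (6.626×10⁻³⁴)(2.998×10⁸)/(372×10⁻⁹) = 5.340×10⁻¹⁹ J.
Energy delivered: (1.86 W)(251.4 s) = 467.6 J.
Photons incident: 467.6 / 5.340×10⁻¹⁹ = 8.757×10²⁰, i.e. 8.757×10²⁰/6.022×10²³ = 0.001454 mol.
Fraction absorbed: 1 − 43.5/100 = 0.5650.
Photons absorbed: 0.5650 × 0.001454 = 8.215×10⁻⁴ mol.
Product formed: 0.85 × 8.215×10⁻⁴ = 6.983×10⁻⁴ mol.
Rate: 6.983×10⁻⁴ / 251.4 s = 2.8×10⁻⁶ mol s⁻¹.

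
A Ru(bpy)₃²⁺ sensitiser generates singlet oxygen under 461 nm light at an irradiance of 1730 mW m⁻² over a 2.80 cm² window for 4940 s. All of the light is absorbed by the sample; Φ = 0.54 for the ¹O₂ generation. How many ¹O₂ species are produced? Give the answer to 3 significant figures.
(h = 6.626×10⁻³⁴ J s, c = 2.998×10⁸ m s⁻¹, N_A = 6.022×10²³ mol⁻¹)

Photon energy at 461 nm: hc/λ = (6.626×10⁻³⁴)(2.998×10⁸)/(461×10⁻⁹) = 4.309×10⁻¹⁹ J.
Energy delivered: (1730 mW m⁻²)(2.80×10⁻⁴ m²)(4940 s) = 2.393 J.
Photons incident: 2.393 / 4.309×10⁻¹⁹ = 5.553×10¹⁸, i.e. 5.553×10¹⁸/6.022×10²³ = 9.221×10⁻⁶ mol.
Product: Φ × n_abs = 0.54 × 9.221×10⁻⁶ = 4.979×10⁻⁶ mol.
As a count: 4.979×10⁻⁶ × 6.022×10²³ = 3.00×10¹⁸.

3.00×10¹⁸ species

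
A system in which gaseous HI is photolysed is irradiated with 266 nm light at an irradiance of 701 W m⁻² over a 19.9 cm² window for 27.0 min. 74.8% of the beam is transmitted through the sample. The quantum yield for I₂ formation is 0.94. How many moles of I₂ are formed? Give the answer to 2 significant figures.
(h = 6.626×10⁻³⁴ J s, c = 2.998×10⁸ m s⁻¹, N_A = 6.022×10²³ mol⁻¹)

0.0012 mol

Photon energy at 266 nm: hc/λ = (6.626×10⁻³⁴)(2.998×10⁸)/(266×10⁻⁹) = 7.468×10⁻¹⁹ J.
Energy delivered: (701 W m⁻²)(19.9×10⁻⁴ m²)(1620 s) = 2260 J.
Photons incident: 2260 / 7.468×10⁻¹⁹ = 3.026×10²¹, i.e. 3.026×10²¹/6.022×10²³ = 0.005025 mol.
Fraction absorbed: 1 − 74.8/100 = 0.2520.
Photons absorbed: 0.2520 × 0.005025 = 0.001266 mol.
Product: Φ × n_abs = 0.94 × 0.001266 = 0.001190 mol.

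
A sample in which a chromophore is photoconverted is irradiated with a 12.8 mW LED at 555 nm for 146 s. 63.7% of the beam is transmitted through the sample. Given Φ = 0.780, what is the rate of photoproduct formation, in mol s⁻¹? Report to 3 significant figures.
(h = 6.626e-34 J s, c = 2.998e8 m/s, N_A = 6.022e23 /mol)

1.68e-8 mol s⁻¹

Photon energy at 555 nm: hc/λ = (6.626e-34)(2.998e8)/(555e-9) = 3.579e-19 J.
Energy delivered: (12.8 mW)(146 s) = 1.869 J.
Photons incident: 1.869 / 3.579e-19 = 5.222e18, i.e. 5.222e18/6.022e23 = 8.672e-6 mol.
Fraction absorbed: 1 − 63.7/100 = 0.3630.
Photons absorbed: 0.3630 × 8.672e-6 = 3.148e-6 mol.
Product formed: 0.780 × 3.148e-6 = 2.455e-6 mol.
Rate: 2.455e-6 / 146 s = 1.68e-8 mol s⁻¹.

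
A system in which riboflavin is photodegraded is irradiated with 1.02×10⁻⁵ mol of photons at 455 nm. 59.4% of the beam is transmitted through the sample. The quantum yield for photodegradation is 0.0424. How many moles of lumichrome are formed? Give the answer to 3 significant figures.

1.76×10⁻⁷ mol

Fraction absorbed: 1 − 59.4/100 = 0.4060.
Photons absorbed: 0.4060 × 1.02×10⁻⁵ = 4.141×10⁻⁶ mol.
Product: Φ × n_abs = 0.0424 × 4.141×10⁻⁶ = 1.756×10⁻⁷ mol.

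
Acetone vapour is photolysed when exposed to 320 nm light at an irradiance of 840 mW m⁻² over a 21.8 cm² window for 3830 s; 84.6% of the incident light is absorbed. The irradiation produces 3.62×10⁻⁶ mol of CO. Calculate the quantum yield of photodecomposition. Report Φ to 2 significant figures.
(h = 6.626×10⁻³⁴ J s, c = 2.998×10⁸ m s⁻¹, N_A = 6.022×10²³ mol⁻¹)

Photon energy at 320 nm: hc/λ = (6.626×10⁻³⁴)(2.998×10⁸)/(320×10⁻⁹) = 6.208×10⁻¹⁹ J.
Energy delivered: (840 mW m⁻²)(21.8×10⁻⁴ m²)(3830 s) = 7.013 J.
Photons incident: 7.013 / 6.208×10⁻¹⁹ = 1.130×10¹⁹, i.e. 1.130×10¹⁹/6.022×10²³ = 1.876×10⁻⁵ mol.
Photons absorbed: 0.846 × 1.876×10⁻⁵ = 1.587×10⁻⁵ mol.
Φ = 3.62×10⁻⁶ mol / 1.587×10⁻⁵ mol photons = 0.23.

Φ = 0.23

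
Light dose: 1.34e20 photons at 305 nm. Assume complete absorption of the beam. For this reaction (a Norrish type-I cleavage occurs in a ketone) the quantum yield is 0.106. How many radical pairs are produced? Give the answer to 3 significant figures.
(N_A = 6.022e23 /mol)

1.42e19 radical pairs

Moles of photons: 1.34e20 / 6.022e23 = 2.225e-4 mol.
Product: Φ × n_abs = 0.106 × 2.225e-4 = 2.359e-5 mol.
As a count: 2.359e-5 × 6.022e23 = 1.42e19.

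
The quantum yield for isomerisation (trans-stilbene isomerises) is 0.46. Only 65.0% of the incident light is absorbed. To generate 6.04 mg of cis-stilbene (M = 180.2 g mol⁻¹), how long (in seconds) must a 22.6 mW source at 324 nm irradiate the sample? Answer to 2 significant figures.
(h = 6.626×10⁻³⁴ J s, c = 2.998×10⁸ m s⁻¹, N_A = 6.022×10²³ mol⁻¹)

t ≈ 1800 s

Product: 6.04 mg / 180.2 g mol⁻¹ = 3.352×10⁻⁵ mol.
Photons that must be absorbed: 3.352×10⁻⁵ / 0.46 = 7.287×10⁻⁵ mol.
Incident photons needed: 7.287×10⁻⁵ / 0.650 = 1.121×10⁻⁴ mol.
Photon energy: hc/λ = 6.131×10⁻¹⁹ J; per mole, 3.692×10⁵ J mol⁻¹.
Energy required: 1.121×10⁻⁴ × 3.692×10⁵ = 41.39 J.
Time: 41.39 J / 0.0226 W = 1800 s.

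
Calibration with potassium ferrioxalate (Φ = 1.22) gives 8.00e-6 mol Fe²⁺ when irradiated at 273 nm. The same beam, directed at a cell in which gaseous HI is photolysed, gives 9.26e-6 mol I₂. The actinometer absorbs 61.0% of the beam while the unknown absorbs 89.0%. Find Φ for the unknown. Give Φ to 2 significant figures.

Photons absorbed by the actinometer: 8.00e-6 / 1.22 = 6.557e-6 mol.
Incident flux: 6.557e-6 / 0.610 = 1.075e-5 einstein.
Absorbed by unknown: 0.890 × 1.075e-5 = 9.568e-6 mol.
Φ(unknown) = 9.26e-6 / 9.568e-6 = 0.97.

Φ = 0.97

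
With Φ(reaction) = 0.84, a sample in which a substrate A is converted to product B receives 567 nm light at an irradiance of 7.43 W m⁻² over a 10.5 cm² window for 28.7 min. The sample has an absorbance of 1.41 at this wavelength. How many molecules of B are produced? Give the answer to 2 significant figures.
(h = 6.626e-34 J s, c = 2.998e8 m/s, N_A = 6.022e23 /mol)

Photon energy at 567 nm: hc/λ = (6.626e-34)(2.998e8)/(567e-9) = 3.503e-19 J.
Energy delivered: (7.43 W m⁻²)(10.5e-4 m²)(1722 s) = 13.43 J.
Photons incident: 13.43 / 3.503e-19 = 3.834e19, i.e. 3.834e19/6.022e23 = 6.367e-5 mol.
Fraction absorbed: 1 − 10^(−1.41) = 0.9611.
Photons absorbed: 0.9611 × 6.367e-5 = 6.119e-5 mol.
Product: Φ × n_abs = 0.84 × 6.119e-5 = 5.140e-5 mol.
As a count: 5.140e-5 × 6.022e23 = 3.1e19.

3.1e19 molecules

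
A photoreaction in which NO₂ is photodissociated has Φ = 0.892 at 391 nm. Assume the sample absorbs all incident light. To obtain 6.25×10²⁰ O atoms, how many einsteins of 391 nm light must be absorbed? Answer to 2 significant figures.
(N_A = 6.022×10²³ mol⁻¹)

Product: 6.25×10²⁰ / 6.022×10²³ = 0.001038 mol.
Photons that must be absorbed: 0.001038 / 0.892 = 0.001164 mol.

0.0012 einstein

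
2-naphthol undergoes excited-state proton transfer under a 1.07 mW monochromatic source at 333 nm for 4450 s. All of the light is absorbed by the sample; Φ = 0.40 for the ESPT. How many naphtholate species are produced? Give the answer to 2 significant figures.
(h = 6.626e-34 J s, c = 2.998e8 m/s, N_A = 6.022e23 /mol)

3.2e18 species

Photon energy at 333 nm: hc/λ = (6.626e-34)(2.998e8)/(333e-9) = 5.965e-19 J.
Energy delivered: (1.07 mW)(4450 s) = 4.762 J.
Photons incident: 4.762 / 5.965e-19 = 7.983e18, i.e. 7.983e18/6.022e23 = 1.326e-5 mol.
Product: Φ × n_abs = 0.40 × 1.326e-5 = 5.304e-6 mol.
As a count: 5.304e-6 × 6.022e23 = 3.2e18.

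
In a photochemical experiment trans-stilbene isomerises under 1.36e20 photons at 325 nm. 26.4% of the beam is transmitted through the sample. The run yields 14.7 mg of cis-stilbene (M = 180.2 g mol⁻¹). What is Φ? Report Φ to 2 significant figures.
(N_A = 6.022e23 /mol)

Φ = 0.49

Product: 14.7 mg / 180.2 g mol⁻¹ = 8.158e-5 mol.
Moles of photons: 1.36e20 / 6.022e23 = 2.258e-4 mol.
Fraction absorbed: 1 − 26.4/100 = 0.7360.
Photons absorbed: 0.7360 × 2.258e-4 = 1.662e-4 mol.
Φ = 8.158e-5 mol / 1.662e-4 mol photons = 0.49.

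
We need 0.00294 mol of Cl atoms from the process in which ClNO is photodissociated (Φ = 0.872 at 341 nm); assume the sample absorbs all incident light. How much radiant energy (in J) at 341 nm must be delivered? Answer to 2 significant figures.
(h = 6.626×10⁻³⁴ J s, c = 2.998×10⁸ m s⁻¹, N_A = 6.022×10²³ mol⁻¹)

1200 J

Photons that must be absorbed: 0.00294 / 0.872 = 0.003372 mol.
Photon energy: hc/λ = 5.825×10⁻¹⁹ J; per mole, 3.508×10⁵ J mol⁻¹.
Energy required: 0.003372 × 3.508×10⁵ = 1200 J.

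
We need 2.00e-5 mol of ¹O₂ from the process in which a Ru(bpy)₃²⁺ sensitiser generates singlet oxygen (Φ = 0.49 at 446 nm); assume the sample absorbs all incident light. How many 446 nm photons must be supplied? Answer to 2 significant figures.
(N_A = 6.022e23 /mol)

Photons that must be absorbed: 2.00e-5 / 0.49 = 4.082e-5 mol.
Photon count: 4.082e-5 × 6.022e23 = 2.5e19.

2.5e19 photons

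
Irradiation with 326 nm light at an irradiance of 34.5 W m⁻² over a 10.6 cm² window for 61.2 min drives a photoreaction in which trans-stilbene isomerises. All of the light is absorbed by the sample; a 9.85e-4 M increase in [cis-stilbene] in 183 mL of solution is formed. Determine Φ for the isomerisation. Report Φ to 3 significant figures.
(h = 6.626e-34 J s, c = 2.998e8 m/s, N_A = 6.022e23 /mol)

Φ = 0.493

Product: (9.85e-4 M)(0.183 L) = 1.803e-4 mol.
Photon energy at 326 nm: hc/λ = (6.626e-34)(2.998e8)/(326e-9) = 6.093e-19 J.
Energy delivered: (34.5 W m⁻²)(10.6e-4 m²)(3672 s) = 134.3 J.
Photons incident: 134.3 / 6.093e-19 = 2.204e20, i.e. 2.204e20/6.022e23 = 3.660e-4 mol.
Φ = 1.803e-4 mol / 3.660e-4 mol photons = 0.493.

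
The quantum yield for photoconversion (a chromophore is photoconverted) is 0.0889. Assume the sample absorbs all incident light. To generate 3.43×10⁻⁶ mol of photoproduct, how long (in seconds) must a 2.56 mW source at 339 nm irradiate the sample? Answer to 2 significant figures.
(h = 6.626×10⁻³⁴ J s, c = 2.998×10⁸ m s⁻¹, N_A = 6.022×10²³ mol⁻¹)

Photons that must be absorbed: 3.43×10⁻⁶ / 0.0889 = 3.858×10⁻⁵ mol.
Photon energy: hc/λ = 5.860×10⁻¹⁹ J; per mole, 3.529×10⁵ J mol⁻¹.
Energy required: 3.858×10⁻⁵ × 3.529×10⁵ = 13.61 J.
Time: 13.61 J / 0.00256 W = 5300 s.

t ≈ 5300 s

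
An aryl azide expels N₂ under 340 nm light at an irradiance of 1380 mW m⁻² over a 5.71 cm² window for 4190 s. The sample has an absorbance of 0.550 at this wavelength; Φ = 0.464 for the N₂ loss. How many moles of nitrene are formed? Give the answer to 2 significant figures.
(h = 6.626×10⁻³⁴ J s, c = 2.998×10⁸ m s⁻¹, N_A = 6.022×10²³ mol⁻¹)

3.1×10⁻⁶ mol

Photon energy at 340 nm: hc/λ = (6.626×10⁻³⁴)(2.998×10⁸)/(340×10⁻⁹) = 5.843×10⁻¹⁹ J.
Energy delivered: (1380 mW m⁻²)(5.71×10⁻⁴ m²)(4190 s) = 3.302 J.
Photons incident: 3.302 / 5.843×10⁻¹⁹ = 5.651×10¹⁸, i.e. 5.651×10¹⁸/6.022×10²³ = 9.384×10⁻⁶ mol.
Fraction absorbed: 1 − 10^(−0.550) = 0.7182.
Photons absorbed: 0.7182 × 9.384×10⁻⁶ = 6.740×10⁻⁶ mol.
Product: Φ × n_abs = 0.464 × 6.740×10⁻⁶ = 3.127×10⁻⁶ mol.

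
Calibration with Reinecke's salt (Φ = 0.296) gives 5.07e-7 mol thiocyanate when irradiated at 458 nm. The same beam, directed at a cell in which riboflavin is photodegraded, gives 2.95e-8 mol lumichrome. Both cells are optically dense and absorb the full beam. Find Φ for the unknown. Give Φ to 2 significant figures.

Photons absorbed by the actinometer: 5.07e-7 / 0.296 = 1.713e-6 mol.
Φ(unknown) = 2.95e-8 / 1.713e-6 = 0.017.

Φ = 0.017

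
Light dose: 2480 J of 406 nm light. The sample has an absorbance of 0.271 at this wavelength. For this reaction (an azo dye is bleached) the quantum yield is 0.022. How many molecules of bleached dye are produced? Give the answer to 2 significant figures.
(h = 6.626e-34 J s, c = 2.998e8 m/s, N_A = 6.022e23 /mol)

5.2e19 molecules

Photon energy at 406 nm: hc/λ = (6.626e-34)(2.998e8)/(406e-9) = 4.893e-19 J.
Photons incident: 2480 / 4.893e-19 = 5.068e21, i.e. 5.068e21/6.022e23 = 0.008416 mol.
Fraction absorbed: 1 − 10^(−0.271) = 0.4642.
Photons absorbed: 0.4642 × 0.008416 = 0.003907 mol.
Product: Φ × n_abs = 0.022 × 0.003907 = 8.595e-5 mol.
As a count: 8.595e-5 × 6.022e23 = 5.2e19.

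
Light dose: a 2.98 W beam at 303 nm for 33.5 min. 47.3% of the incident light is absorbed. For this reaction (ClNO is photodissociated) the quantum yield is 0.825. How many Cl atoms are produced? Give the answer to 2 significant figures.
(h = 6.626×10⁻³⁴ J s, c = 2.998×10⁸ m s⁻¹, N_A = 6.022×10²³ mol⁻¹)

Photon energy at 303 nm: hc/λ = (6.626×10⁻³⁴)(2.998×10⁸)/(303×10⁻⁹) = 6.556×10⁻¹⁹ J.
Energy delivered: (2.98 W)(2010 s) = 5990 J.
Photons incident: 5990 / 6.556×10⁻¹⁹ = 9.137×10²¹, i.e. 9.137×10²¹/6.022×10²³ = 0.01517 mol.
Photons absorbed: 0.473 × 0.01517 = 0.007175 mol.
Product: Φ × n_abs = 0.825 × 0.007175 = 0.005919 mol.
As a count: 0.005919 × 6.022×10²³ = 3.6×10²¹.

3.6×10²¹ atoms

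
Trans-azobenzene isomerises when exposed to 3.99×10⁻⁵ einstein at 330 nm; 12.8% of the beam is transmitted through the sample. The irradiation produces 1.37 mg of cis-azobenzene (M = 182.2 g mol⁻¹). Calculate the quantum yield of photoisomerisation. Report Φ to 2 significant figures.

Φ = 0.22

Product: 1.37 mg / 182.2 g mol⁻¹ = 7.519×10⁻⁶ mol.
Fraction absorbed: 1 − 12.8/100 = 0.8720.
Photons absorbed: 0.8720 × 3.99×10⁻⁵ = 3.479×10⁻⁵ mol.
Φ = 7.519×10⁻⁶ mol / 3.479×10⁻⁵ mol photons = 0.22.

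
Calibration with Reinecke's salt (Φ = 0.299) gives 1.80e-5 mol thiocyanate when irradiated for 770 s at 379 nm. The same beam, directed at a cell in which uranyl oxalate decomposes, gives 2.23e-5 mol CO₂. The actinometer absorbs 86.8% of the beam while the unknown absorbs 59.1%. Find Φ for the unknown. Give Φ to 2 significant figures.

Photons absorbed by the actinometer: 1.80e-5 / 0.299 = 6.020e-5 mol.
Incident flux: 6.020e-5 / 0.868 = 6.935e-5 einstein.
Absorbed by unknown: 0.591 × 6.935e-5 = 4.099e-5 mol.
Φ(unknown) = 2.23e-5 / 4.099e-5 = 0.54.

Φ = 0.54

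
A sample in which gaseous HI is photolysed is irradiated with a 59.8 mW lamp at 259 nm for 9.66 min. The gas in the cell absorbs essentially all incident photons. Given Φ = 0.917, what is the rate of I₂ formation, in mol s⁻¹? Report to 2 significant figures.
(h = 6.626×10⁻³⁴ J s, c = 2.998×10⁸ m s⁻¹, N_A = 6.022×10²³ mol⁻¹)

Photon energy at 259 nm: hc/λ = (6.626×10⁻³⁴)(2.998×10⁸)/(259×10⁻⁹) = 7.670×10⁻¹⁹ J.
Energy delivered: (59.8 mW)(579.6 s) = 34.66 J.
Photons incident: 34.66 / 7.670×10⁻¹⁹ = 4.519×10¹⁹, i.e. 4.519×10¹⁹/6.022×10²³ = 7.504×10⁻⁵ mol.
Product formed: 0.917 × 7.504×10⁻⁵ = 6.881×10⁻⁵ mol.
Rate: 6.881×10⁻⁵ / 579.6 s = 1.2×10⁻⁷ mol s⁻¹.

1.2×10⁻⁷ mol s⁻¹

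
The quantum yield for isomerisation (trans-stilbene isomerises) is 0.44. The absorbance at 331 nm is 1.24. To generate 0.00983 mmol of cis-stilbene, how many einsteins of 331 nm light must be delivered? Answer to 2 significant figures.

2.4e-5 einstein

Product: 0.00983 mmol = 9.83e-6 mol.
Photons that must be absorbed: 9.83e-6 / 0.44 = 2.234e-5 mol.
Fraction absorbed: 1 − 10^(−1.24) = 0.9425.
Incident photons needed: 2.234e-5 / 0.9425 = 2.370e-5 mol.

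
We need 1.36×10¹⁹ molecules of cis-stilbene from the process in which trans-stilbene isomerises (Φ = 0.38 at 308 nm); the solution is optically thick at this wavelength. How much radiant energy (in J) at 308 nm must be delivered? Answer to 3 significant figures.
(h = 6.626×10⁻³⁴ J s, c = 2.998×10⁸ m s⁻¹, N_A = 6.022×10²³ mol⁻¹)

Product: 1.36×10¹⁹ / 6.022×10²³ = 2.258×10⁻⁵ mol.
Photons that must be absorbed: 2.258×10⁻⁵ / 0.38 = 5.942×10⁻⁵ mol.
Photon energy: hc/λ = 6.450×10⁻¹⁹ J; per mole, 3.884×10⁵ J mol⁻¹.
Energy required: 5.942×10⁻⁵ × 3.884×10⁵ = 23.1 J.

23.1 J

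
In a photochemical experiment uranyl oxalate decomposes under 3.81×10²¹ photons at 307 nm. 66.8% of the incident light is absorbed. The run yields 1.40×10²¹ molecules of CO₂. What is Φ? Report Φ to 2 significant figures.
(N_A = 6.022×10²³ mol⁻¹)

Product: 1.40×10²¹ / 6.022×10²³ = 0.002325 mol.
Moles of photons: 3.81×10²¹ / 6.022×10²³ = 0.006327 mol.
Photons absorbed: 0.668 × 0.006327 = 0.004226 mol.
Φ = 0.002325 mol / 0.004226 mol photons = 0.55.

Φ = 0.55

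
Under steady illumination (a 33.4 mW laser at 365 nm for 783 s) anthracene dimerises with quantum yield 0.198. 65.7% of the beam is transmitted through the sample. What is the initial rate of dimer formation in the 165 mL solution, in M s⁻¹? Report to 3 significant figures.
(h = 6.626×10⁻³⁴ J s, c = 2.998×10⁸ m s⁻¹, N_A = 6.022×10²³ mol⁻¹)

4.19×10⁻⁸ M s⁻¹

Photon energy at 365 nm: hc/λ = (6.626×10⁻³⁴)(2.998×10⁸)/(365×10⁻⁹) = 5.442×10⁻¹⁹ J.
Energy delivered: (33.4 mW)(783 s) = 26.15 J.
Photons incident: 26.15 / 5.442×10⁻¹⁹ = 4.805×10¹⁹, i.e. 4.805×10¹⁹/6.022×10²³ = 7.979×10⁻⁵ mol.
Fraction absorbed: 1 − 65.7/100 = 0.3430.
Photons absorbed: 0.3430 × 7.979×10⁻⁵ = 2.737×10⁻⁵ mol.
Product formed: 0.198 × 2.737×10⁻⁵ = 5.419×10⁻⁶ mol.
Rate: 5.419×10⁻⁶ mol / (783 s × 0.165 L) = 4.19×10⁻⁸ M s⁻¹.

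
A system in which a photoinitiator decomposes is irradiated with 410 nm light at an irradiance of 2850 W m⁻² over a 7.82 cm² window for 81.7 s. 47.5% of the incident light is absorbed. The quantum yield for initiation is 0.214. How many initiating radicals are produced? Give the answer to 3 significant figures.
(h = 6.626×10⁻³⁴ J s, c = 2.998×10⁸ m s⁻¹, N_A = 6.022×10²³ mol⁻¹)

3.82×10¹⁹ initiating radicals

Photon energy at 410 nm: hc/λ = (6.626×10⁻³⁴)(2.998×10⁸)/(410×10⁻⁹) = 4.845×10⁻¹⁹ J.
Energy delivered: (2850 W m⁻²)(7.82×10⁻⁴ m²)(81.7 s) = 182.1 J.
Photons incident: 182.1 / 4.845×10⁻¹⁹ = 3.759×10²⁰, i.e. 3.759×10²⁰/6.022×10²³ = 6.242×10⁻⁴ mol.
Photons absorbed: 0.475 × 6.242×10⁻⁴ = 2.965×10⁻⁴ mol.
Product: Φ × n_abs = 0.214 × 2.965×10⁻⁴ = 6.345×10⁻⁵ mol.
As a count: 6.345×10⁻⁵ × 6.022×10²³ = 3.82×10¹⁹.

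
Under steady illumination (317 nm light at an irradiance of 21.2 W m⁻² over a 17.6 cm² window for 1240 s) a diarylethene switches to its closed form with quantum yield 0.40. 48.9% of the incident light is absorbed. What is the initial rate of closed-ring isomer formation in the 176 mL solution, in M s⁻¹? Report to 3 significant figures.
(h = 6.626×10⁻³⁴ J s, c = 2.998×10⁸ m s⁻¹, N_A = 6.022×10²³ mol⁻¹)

Photon energy at 317 nm: hc/λ = (6.626×10⁻³⁴)(2.998×10⁸)/(317×10⁻⁹) = 6.266×10⁻¹⁹ J.
Energy delivered: (21.2 W m⁻²)(17.6×10⁻⁴ m²)(1240 s) = 46.27 J.
Photons incident: 46.27 / 6.266×10⁻¹⁹ = 7.384×10¹⁹, i.e. 7.384×10¹⁹/6.022×10²³ = 1.226×10⁻⁴ mol.
Photons absorbed: 0.489 × 1.226×10⁻⁴ = 5.995×10⁻⁵ mol.
Product formed: 0.40 × 5.995×10⁻⁵ = 2.398×10⁻⁵ mol.
Rate: 2.398×10⁻⁵ mol / (1240 s × 0.176 L) = 1.10×10⁻⁷ M s⁻¹.

1.10×10⁻⁷ M s⁻¹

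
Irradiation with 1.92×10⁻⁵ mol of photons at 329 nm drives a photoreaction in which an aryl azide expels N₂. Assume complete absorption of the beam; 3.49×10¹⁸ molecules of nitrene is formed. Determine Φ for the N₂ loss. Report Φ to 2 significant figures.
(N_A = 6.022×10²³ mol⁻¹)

Φ = 0.30

Product: 3.49×10¹⁸ / 6.022×10²³ = 5.795×10⁻⁶ mol.
Φ = 5.795×10⁻⁶ mol / 1.92×10⁻⁵ mol photons = 0.30.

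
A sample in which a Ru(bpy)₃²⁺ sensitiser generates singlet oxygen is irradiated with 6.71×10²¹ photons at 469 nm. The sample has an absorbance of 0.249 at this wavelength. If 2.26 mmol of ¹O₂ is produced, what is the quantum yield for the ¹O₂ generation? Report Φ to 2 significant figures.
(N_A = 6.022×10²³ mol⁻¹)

Product: 2.26 mmol = 0.00226 mol.
Moles of photons: 6.71×10²¹ / 6.022×10²³ = 0.01114 mol.
Fraction absorbed: 1 − 10^(−0.249) = 0.4364.
Photons absorbed: 0.4364 × 0.01114 = 0.004861 mol.
Φ = 0.00226 mol / 0.004861 mol photons = 0.46.

Φ = 0.46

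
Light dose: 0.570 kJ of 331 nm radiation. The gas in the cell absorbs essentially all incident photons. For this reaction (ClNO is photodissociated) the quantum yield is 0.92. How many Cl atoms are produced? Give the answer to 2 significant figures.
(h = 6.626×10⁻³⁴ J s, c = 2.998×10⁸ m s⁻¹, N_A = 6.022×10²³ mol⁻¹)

8.7×10²⁰ atoms

Photon energy at 331 nm: hc/λ = (6.626×10⁻³⁴)(2.998×10⁸)/(331×10⁻⁹) = 6.001×10⁻¹⁹ J.
Incident energy: 0.570 kJ = 570 J.
Photons incident: 570 / 6.001×10⁻¹⁹ = 9.498×10²⁰, i.e. 9.498×10²⁰/6.022×10²³ = 0.001577 mol.
Product: Φ × n_abs = 0.92 × 0.001577 = 0.001451 mol.
As a count: 0.001451 × 6.022×10²³ = 8.7×10²⁰.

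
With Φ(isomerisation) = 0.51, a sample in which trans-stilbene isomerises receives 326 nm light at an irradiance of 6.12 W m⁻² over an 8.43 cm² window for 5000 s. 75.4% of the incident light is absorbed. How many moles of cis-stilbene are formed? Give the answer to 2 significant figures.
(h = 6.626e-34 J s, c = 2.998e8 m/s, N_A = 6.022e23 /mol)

Photon energy at 326 nm: hc/λ = (6.626e-34)(2.998e8)/(326e-9) = 6.093e-19 J.
Energy delivered: (6.12 W m⁻²)(8.43e-4 m²)(5000 s) = 25.80 J.
Photons incident: 25.80 / 6.093e-19 = 4.234e19, i.e. 4.234e19/6.022e23 = 7.031e-5 mol.
Photons absorbed: 0.754 × 7.031e-5 = 5.301e-5 mol.
Product: Φ × n_abs = 0.51 × 5.301e-5 = 2.704e-5 mol.

2.7e-5 mol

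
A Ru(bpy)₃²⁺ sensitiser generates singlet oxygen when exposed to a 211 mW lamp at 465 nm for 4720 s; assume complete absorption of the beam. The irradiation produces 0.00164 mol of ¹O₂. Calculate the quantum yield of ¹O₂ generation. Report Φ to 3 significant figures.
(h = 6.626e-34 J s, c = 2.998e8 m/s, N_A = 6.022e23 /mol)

Photon energy at 465 nm: hc/λ = (6.626e-34)(2.998e8)/(465e-9) = 4.272e-19 J.
Energy delivered: (211 mW)(4720 s) = 995.9 J.
Photons incident: 995.9 / 4.272e-19 = 2.331e21, i.e. 2.331e21/6.022e23 = 0.003871 mol.
Φ = 0.00164 mol / 0.003871 mol photons = 0.424.

Φ = 0.424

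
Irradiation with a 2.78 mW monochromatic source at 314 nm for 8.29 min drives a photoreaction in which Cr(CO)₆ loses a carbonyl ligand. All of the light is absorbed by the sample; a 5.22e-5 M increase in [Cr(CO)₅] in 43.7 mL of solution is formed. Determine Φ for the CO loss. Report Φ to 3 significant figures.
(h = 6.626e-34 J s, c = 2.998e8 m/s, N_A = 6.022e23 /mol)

Φ = 0.628

Product: (5.22e-5 M)(0.0437 L) = 2.281e-6 mol.
Photon energy at 314 nm: hc/λ = (6.626e-34)(2.998e8)/(314e-9) = 6.326e-19 J.
Energy delivered: (2.78 mW)(497.4 s) = 1.383 J.
Photons incident: 1.383 / 6.326e-19 = 2.186e18, i.e. 2.186e18/6.022e23 = 3.630e-6 mol.
Φ = 2.281e-6 mol / 3.630e-6 mol photons = 0.628.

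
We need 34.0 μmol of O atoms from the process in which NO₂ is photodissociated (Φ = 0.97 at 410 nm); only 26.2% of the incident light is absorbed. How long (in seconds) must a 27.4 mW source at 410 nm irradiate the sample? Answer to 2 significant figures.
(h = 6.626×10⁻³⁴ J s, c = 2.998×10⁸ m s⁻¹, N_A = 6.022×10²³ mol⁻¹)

Product: 34.0 μmol = 3.40×10⁻⁵ mol.
Photons that must be absorbed: 3.40×10⁻⁵ / 0.97 = 3.505×10⁻⁵ mol.
Incident photons needed: 3.505×10⁻⁵ / 0.262 = 1.338×10⁻⁴ mol.
Photon energy: hc/λ = 4.845×10⁻¹⁹ J; per mole, 2.918×10⁵ J mol⁻¹.
Energy required: 1.338×10⁻⁴ × 2.918×10⁵ = 39.04 J.
Time: 39.04 J / 0.0274 W = 1400 s.

t ≈ 1400 s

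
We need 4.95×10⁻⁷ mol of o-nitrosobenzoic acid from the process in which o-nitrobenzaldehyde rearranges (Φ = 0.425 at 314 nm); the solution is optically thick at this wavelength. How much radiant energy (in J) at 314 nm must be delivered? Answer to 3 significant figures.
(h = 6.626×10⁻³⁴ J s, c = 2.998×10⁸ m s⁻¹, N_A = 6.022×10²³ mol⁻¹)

Photons that must be absorbed: 4.95×10⁻⁷ / 0.425 = 1.165×10⁻⁶ mol.
Photon energy: hc/λ = 6.326×10⁻¹⁹ J; per mole, 3.810×10⁵ J mol⁻¹.
Energy required: 1.165×10⁻⁶ × 3.810×10⁵ = 0.444 J.

0.444 J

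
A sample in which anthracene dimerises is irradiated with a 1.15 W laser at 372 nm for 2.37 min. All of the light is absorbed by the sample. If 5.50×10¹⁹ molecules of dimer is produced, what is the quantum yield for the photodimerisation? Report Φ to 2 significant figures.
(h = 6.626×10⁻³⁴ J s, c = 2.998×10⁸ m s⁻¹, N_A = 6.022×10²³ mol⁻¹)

Φ = 0.18

Product: 5.50×10¹⁹ / 6.022×10²³ = 9.133×10⁻⁵ mol.
Photon energy at 372 nm: hc/λ = (6.626×10⁻³⁴)(2.998×10⁸)/(372×10⁻⁹) = 5.340×10⁻¹⁹ J.
Energy delivered: (1.15 W)(142.2 s) = 163.5 J.
Photons incident: 163.5 / 5.340×10⁻¹⁹ = 3.062×10²⁰, i.e. 3.062×10²⁰/6.022×10²³ = 5.085×10⁻⁴ mol.
Φ = 9.133×10⁻⁵ mol / 5.085×10⁻⁴ mol photons = 0.18.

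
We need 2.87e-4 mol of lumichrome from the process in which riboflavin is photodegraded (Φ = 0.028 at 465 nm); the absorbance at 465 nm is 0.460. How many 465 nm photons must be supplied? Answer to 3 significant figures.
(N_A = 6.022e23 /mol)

9.45e21 photons

Photons that must be absorbed: 2.87e-4 / 0.028 = 0.01025 mol.
Fraction absorbed: 1 − 10^(−0.460) = 0.6533.
Incident photons needed: 0.01025 / 0.6533 = 0.01569 mol.
Photon count: 0.01569 × 6.022e23 = 9.45e21.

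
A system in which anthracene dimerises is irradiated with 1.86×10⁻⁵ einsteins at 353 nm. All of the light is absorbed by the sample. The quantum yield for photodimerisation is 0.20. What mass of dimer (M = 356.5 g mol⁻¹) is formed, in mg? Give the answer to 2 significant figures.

1.3 mg

Product: Φ × n_abs = 0.20 × 1.86×10⁻⁵ = 3.720×10⁻⁶ mol.
Mass: 3.720×10⁻⁶ × 356.5 = 0.001326 g = 1.3 mg.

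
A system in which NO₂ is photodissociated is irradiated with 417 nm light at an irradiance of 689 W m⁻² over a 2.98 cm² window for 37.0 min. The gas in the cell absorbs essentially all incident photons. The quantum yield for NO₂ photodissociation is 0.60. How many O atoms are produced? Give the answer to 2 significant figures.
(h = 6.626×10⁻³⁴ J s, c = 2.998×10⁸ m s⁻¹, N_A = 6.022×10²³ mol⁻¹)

5.7×10²⁰ atoms

Photon energy at 417 nm: hc/λ = (6.626×10⁻³⁴)(2.998×10⁸)/(417×10⁻⁹) = 4.764×10⁻¹⁹ J.
Energy delivered: (689 W m⁻²)(2.98×10⁻⁴ m²)(2220 s) = 455.8 J.
Photons incident: 455.8 / 4.764×10⁻¹⁹ = 9.568×10²⁰, i.e. 9.568×10²⁰/6.022×10²³ = 0.001589 mol.
Product: Φ × n_abs = 0.60 × 0.001589 = 9.534×10⁻⁴ mol.
As a count: 9.534×10⁻⁴ × 6.022×10²³ = 5.7×10²⁰.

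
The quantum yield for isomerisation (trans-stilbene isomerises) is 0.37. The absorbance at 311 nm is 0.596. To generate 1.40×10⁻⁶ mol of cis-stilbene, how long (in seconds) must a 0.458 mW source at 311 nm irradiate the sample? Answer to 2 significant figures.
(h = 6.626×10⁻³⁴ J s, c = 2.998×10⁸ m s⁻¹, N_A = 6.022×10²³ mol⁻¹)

Photons that must be absorbed: 1.40×10⁻⁶ / 0.37 = 3.784×10⁻⁶ mol.
Fraction absorbed: 1 − 10^(−0.596) = 0.7465.
Incident photons needed: 3.784×10⁻⁶ / 0.7465 = 5.069×10⁻⁶ mol.
Photon energy: hc/λ = 6.387×10⁻¹⁹ J; per mole, 3.846×10⁵ J mol⁻¹.
Energy required: 5.069×10⁻⁶ × 3.846×10⁵ = 1.950 J.
Time: 1.950 J / 0.000458 W = 4300 s.

t ≈ 4300 s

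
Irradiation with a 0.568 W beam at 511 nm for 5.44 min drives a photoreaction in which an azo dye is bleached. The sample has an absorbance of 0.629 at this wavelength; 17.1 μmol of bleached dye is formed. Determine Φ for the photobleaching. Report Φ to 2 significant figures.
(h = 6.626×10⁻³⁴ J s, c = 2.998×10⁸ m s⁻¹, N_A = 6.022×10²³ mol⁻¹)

Product: 17.1 μmol = 1.71×10⁻⁵ mol.
Photon energy at 511 nm: hc/λ = (6.626×10⁻³⁴)(2.998×10⁸)/(511×10⁻⁹) = 3.887×10⁻¹⁹ J.
Energy delivered: (0.568 W)(326.4 s) = 185.4 J.
Photons incident: 185.4 / 3.887×10⁻¹⁹ = 4.770×10²⁰, i.e. 4.770×10²⁰/6.022×10²³ = 7.921×10⁻⁴ mol.
Fraction absorbed: 1 − 10^(−0.629) = 0.7650.
Photons absorbed: 0.7650 × 7.921×10⁻⁴ = 6.060×10⁻⁴ mol.
Φ = 1.71×10⁻⁵ mol / 6.060×10⁻⁴ mol photons = 0.028.

Φ = 0.028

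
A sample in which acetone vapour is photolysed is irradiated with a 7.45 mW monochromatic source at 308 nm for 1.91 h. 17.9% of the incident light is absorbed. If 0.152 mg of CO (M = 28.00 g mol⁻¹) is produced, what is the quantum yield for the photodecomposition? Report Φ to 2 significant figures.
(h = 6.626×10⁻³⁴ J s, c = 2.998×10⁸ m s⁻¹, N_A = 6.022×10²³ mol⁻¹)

Φ = 0.23

Product: 0.152 mg / 28.00 g mol⁻¹ = 5.429×10⁻⁶ mol.
Photon energy at 308 nm: hc/λ = (6.626×10⁻³⁴)(2.998×10⁸)/(308×10⁻⁹) = 6.450×10⁻¹⁹ J.
Energy delivered: (7.45 mW)(6876 s) = 51.23 J.
Photons incident: 51.23 / 6.450×10⁻¹⁹ = 7.943×10¹⁹, i.e. 7.943×10¹⁹/6.022×10²³ = 1.319×10⁻⁴ mol.
Photons absorbed: 0.179 × 1.319×10⁻⁴ = 2.361×10⁻⁵ mol.
Φ = 5.429×10⁻⁶ mol / 2.361×10⁻⁵ mol photons = 0.23.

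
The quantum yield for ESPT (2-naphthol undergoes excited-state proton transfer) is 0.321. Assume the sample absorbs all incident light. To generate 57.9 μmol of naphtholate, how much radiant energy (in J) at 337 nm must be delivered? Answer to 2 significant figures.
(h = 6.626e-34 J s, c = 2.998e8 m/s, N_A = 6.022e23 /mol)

64 J

Product: 57.9 μmol = 5.79e-5 mol.
Photons that must be absorbed: 5.79e-5 / 0.321 = 1.804e-4 mol.
Photon energy: hc/λ = 5.895e-19 J; per mole, 3.550e5 J mol⁻¹.
Energy required: 1.804e-4 × 3.550e5 = 64 J.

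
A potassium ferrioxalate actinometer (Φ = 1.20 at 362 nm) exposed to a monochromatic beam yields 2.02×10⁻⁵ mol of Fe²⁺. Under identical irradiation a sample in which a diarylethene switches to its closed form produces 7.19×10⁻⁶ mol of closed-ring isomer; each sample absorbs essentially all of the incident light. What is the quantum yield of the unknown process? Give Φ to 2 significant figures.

Φ = 0.43

Photons absorbed by the actinometer: 2.02×10⁻⁵ / 1.20 = 1.683×10⁻⁵ mol.
Φ(unknown) = 7.19×10⁻⁶ / 1.683×10⁻⁵ = 0.43.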